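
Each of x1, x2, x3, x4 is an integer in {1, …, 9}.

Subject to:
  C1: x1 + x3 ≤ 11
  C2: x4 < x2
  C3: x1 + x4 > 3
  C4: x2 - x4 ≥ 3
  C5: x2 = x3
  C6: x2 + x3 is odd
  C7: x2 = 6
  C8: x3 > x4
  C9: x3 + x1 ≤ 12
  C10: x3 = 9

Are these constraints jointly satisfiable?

Constraint 7 fixes x2 = 6 and constraint 10 fixes x3 = 9, but constraint 5 requires x2 = x3. Since 6 ≠ 9, contradiction.

Unsatisfiable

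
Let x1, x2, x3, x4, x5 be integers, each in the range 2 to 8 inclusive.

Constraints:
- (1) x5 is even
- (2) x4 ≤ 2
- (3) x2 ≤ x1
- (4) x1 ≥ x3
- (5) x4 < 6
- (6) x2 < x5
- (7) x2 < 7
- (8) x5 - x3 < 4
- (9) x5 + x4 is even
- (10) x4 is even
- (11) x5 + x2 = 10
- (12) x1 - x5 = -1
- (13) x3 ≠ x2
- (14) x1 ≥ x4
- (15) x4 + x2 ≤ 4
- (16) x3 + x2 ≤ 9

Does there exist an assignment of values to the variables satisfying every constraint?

Take x1 = 7, x2 = 2, x3 = 7, x4 = 2, x5 = 8. Then constraint 8: x5 - x3 = 1; constraint 11: x5 + x2 = 10; constraint 12: x1 - x5 = -1, and every other listed constraint is also met.

Satisfiable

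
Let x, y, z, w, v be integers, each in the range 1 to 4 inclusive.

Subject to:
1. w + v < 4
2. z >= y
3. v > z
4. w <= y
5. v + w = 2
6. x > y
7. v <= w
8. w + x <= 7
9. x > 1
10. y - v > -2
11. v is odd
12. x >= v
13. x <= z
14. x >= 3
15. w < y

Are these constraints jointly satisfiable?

Unsatisfiable

Constraints 3, 6, 7, 13, and 15 give z < v, v ≤ w, w < y, y < x, x ≤ z. Chaining: z < v ≤ w < y < x ≤ z, which forces z < z — impossible.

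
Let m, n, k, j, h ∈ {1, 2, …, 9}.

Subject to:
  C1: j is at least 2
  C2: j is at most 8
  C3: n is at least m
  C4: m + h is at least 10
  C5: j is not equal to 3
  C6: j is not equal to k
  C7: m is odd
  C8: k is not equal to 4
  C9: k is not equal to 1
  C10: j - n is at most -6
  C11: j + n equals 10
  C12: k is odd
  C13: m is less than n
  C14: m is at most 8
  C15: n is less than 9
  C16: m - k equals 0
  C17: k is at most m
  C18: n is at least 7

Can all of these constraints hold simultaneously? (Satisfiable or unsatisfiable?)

Satisfiable

Try m = 5, n = 8, k = 5, j = 2, h = 5.
Check constraint 4: m + h = 10; constraint 10: j - n = -6. The remaining constraints are straightforward to verify.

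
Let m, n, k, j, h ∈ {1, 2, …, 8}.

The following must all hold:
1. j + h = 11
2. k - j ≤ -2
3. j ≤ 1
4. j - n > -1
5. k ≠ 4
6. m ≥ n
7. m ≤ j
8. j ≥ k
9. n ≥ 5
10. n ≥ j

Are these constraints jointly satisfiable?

Unsatisfiable

From constraints 6 and 9: m ≥ n and n ≥ 5, so m ≥ 5. From constraints 3 and 7: m ≤ j and j ≤ 1, so m ≤ 1. But 1 < 5, so no value of m works.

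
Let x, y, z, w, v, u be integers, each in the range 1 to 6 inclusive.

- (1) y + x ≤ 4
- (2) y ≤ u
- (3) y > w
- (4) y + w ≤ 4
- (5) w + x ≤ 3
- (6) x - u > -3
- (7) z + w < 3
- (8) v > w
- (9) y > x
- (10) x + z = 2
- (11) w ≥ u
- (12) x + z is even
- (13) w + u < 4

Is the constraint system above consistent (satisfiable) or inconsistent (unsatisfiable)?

Unsatisfiable

Constraints 2, 3, and 11 give y ≤ u, u ≤ w, w < y. Chaining: y ≤ u ≤ w < y, which forces y < y — impossible.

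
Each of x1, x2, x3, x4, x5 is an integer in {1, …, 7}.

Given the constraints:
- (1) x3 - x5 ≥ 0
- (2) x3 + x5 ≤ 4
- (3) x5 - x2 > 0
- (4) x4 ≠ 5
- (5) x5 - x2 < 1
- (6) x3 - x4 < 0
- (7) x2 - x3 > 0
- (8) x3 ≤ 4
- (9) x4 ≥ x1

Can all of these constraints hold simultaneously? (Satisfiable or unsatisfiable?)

Unsatisfiable

Constraints 1, 3, and 7 give x5 ≤ x3, x3 < x2, x2 < x5. Chaining: x5 ≤ x3 < x2 < x5, which forces x5 < x5 — impossible.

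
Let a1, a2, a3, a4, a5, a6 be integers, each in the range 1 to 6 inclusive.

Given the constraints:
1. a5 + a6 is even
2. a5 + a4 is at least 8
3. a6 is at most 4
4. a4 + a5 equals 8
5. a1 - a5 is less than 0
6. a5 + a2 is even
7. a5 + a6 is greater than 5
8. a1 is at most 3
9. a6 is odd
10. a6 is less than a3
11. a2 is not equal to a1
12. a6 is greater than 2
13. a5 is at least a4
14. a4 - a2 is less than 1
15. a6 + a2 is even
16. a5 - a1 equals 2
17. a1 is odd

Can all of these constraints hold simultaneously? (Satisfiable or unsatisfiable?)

Setting (a1, a2, a3, a4, a5, a6) = (3, 5, 6, 3, 5, 3) satisfies everything: constraint 2: a5 + a4 = 8; constraint 4: a4 + a5 = 8, and the others follow.

Satisfiable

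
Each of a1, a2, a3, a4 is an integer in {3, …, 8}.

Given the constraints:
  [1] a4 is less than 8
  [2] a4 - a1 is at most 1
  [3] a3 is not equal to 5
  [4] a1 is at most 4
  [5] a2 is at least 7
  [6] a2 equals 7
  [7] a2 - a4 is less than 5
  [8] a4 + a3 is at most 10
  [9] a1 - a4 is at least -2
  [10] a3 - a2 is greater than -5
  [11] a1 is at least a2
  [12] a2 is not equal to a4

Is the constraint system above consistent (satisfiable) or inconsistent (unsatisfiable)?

From constraints 5 and 11: a1 ≥ a2 and a2 ≥ 7, so a1 ≥ 7. From constraint 4: a1 ≤ 4. But 4 < 7, so no value of a1 works.

Unsatisfiable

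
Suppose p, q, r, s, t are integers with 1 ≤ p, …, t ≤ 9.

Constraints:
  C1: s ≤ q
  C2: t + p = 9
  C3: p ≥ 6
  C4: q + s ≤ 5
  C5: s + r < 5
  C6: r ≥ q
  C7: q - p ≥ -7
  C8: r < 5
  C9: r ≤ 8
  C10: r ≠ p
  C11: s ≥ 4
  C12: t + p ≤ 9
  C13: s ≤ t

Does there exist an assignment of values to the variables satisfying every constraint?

Unsatisfiable

From constraints 11 and 13: t ≥ s ≥ 4. From constraint 3: p ≥ 6. Hence t + p ≥ 10. But constraint 12 requires t + p ≤ 9, and 9 < 10. Contradiction.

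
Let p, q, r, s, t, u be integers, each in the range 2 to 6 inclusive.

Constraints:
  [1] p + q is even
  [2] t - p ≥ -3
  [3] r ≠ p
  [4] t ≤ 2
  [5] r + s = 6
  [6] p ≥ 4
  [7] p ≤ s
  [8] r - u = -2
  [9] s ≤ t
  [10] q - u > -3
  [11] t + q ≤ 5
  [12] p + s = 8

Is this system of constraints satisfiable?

From constraints 6 and 7: s ≥ p and p ≥ 4, so s ≥ 4. From constraints 4 and 9: s ≤ t and t ≤ 2, so s ≤ 2. But 2 < 4, so no value of s works.

Unsatisfiable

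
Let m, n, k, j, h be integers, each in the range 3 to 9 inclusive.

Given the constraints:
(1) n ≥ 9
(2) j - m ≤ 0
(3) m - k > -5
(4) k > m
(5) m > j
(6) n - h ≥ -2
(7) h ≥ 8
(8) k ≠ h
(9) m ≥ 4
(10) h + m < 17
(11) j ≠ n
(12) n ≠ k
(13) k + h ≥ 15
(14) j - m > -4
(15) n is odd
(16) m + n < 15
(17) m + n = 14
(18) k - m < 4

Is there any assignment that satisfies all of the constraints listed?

Satisfiable

Try m = 5, n = 9, k = 7, j = 4, h = 9.
Check constraint 2: j - m = -1; constraint 3: m - k = -2. The remaining constraints are straightforward to verify.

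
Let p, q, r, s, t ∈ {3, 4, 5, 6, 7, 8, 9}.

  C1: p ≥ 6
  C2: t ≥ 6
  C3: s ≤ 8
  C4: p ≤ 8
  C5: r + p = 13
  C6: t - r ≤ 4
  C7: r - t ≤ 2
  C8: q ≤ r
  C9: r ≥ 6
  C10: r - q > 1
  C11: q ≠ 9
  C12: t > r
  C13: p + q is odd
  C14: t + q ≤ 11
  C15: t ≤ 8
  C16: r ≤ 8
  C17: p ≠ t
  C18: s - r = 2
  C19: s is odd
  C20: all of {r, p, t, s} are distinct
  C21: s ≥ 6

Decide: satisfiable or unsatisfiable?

Constraints 1, 2, 3, 4, 9, 15, 16, and 21 confine each of r, p, t, s to the 3 values {6, …, 8}.
Constraint 20 requires all 4 of them to be distinct, but only 3 values are available — impossible by the pigeonhole principle.

Unsatisfiable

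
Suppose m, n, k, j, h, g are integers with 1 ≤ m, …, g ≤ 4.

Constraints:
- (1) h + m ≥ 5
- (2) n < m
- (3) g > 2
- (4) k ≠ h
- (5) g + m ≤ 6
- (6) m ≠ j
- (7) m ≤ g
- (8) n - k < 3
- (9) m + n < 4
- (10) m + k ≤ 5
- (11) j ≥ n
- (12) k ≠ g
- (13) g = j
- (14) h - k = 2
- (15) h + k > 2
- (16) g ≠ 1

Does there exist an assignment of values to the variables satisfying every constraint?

Setting (m, n, k, j, h, g) = (2, 1, 1, 3, 3, 3) satisfies everything: constraint 1: h + m = 5; constraint 5: g + m = 5; constraint 8: n - k = 0, and the others follow.

Satisfiable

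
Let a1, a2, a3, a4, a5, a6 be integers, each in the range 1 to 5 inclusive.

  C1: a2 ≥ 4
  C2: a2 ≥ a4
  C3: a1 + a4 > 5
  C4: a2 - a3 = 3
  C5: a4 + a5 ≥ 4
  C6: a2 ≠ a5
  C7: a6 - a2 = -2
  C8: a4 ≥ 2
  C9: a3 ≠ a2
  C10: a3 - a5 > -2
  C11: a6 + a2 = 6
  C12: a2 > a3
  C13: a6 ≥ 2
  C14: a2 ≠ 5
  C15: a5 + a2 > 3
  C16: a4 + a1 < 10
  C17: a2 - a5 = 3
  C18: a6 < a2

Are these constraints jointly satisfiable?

Satisfiable

One satisfying assignment is a1 = 5, a2 = 4, a3 = 1, a4 = 3, a5 = 1, a6 = 2.
For the less obvious constraints — constraint 3: a1 + a4 = 8; constraint 4: a2 - a3 = 3; constraint 5: a4 + a5 = 4 — and the others hold by inspection.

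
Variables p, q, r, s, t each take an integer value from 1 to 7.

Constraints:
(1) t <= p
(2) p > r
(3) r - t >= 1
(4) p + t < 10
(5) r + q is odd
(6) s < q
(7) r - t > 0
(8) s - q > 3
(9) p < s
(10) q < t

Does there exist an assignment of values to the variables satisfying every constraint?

Unsatisfiable

Constraints 2, 6, 7, 9, and 10 give q < t, t < r, r < p, p < s, s < q. Chaining: q < t < r < p < s < q, which forces q < q — impossible.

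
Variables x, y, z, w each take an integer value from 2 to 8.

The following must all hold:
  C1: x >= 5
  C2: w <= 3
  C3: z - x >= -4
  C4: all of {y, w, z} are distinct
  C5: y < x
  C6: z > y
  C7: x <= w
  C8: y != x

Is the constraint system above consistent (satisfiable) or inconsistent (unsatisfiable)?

Unsatisfiable

From constraints 1 and 7: w ≥ x and x ≥ 5, so w ≥ 5. From constraint 2: w ≤ 3. But 3 < 5, so no value of w works.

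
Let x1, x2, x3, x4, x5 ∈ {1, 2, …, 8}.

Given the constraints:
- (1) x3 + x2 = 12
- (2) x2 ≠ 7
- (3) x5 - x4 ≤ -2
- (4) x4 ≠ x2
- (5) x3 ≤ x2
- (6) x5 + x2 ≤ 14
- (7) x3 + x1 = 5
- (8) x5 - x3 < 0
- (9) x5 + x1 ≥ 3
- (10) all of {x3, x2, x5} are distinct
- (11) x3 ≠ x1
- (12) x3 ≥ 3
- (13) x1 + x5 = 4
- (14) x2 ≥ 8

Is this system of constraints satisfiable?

Satisfiable

Try x1 = 1, x2 = 8, x3 = 4, x4 = 7, x5 = 3.
Check constraint 1: x3 + x2 = 12; constraint 3: x5 - x4 = -4; constraint 6: x5 + x2 = 11. The remaining constraints are straightforward to verify.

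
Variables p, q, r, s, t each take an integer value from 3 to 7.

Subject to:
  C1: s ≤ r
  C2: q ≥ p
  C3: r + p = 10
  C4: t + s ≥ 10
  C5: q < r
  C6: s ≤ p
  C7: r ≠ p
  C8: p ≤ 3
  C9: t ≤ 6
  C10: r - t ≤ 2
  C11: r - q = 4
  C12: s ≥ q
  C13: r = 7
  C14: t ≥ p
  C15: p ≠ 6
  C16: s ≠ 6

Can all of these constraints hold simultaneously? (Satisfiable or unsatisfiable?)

Unsatisfiable

From constraint 9: t ≤ 6. From constraints 6 and 8: s ≤ p ≤ 3. Hence t + s ≤ 9. But constraint 4 requires t + s ≥ 10, and 10 > 9. Contradiction.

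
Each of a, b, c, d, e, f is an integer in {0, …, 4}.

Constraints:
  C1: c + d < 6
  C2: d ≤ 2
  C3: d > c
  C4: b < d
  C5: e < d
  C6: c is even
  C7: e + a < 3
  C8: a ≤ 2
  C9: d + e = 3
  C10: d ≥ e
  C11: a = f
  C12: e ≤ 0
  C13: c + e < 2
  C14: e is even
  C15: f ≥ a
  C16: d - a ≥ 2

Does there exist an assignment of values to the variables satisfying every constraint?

From constraint 2: d ≤ 2. From constraint 12: e ≤ 0. Hence d + e ≤ 2. But constraint 9 requires d + e = 3, and 3 > 2. Contradiction.

Unsatisfiable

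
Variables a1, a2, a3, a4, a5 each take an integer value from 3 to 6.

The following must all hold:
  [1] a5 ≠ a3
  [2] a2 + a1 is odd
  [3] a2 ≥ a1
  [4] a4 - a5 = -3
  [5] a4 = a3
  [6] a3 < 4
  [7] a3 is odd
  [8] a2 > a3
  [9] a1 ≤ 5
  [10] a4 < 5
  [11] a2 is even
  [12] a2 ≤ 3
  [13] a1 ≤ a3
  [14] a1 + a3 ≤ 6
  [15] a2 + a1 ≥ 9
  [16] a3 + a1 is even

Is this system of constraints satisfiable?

From constraint 12: a2 ≤ 3. From constraint 9: a1 ≤ 5. Hence a2 + a1 ≤ 8. But constraint 15 requires a2 + a1 ≥ 9, and 9 > 8. Contradiction.

Unsatisfiable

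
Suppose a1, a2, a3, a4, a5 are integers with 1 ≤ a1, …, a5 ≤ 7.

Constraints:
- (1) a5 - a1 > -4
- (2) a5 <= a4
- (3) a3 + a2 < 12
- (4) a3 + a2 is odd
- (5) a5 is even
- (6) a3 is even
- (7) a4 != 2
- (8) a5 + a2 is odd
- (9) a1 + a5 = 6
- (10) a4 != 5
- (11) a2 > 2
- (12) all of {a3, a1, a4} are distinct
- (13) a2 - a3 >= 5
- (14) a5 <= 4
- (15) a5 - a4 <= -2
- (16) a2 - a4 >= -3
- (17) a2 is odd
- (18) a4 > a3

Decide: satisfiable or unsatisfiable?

Satisfiable

Take a1 = 4, a2 = 7, a3 = 2, a4 = 7, a5 = 2. Then constraint 1: a5 - a1 = -2; constraint 3: a3 + a2 = 9; constraint 9: a1 + a5 = 6, and every other listed constraint is also met.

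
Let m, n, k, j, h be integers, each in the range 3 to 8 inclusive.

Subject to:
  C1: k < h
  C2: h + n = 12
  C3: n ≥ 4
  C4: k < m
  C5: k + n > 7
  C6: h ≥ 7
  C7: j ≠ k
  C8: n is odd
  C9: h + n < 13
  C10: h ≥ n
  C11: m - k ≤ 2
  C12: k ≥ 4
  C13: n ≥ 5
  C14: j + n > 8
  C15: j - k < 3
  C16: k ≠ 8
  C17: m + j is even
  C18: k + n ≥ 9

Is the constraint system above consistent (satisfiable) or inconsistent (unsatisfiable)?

Satisfiable

Setting (m, n, k, j, h) = (6, 5, 4, 6, 7) satisfies everything: constraint 2: h + n = 12; constraint 5: k + n = 9, and the others follow.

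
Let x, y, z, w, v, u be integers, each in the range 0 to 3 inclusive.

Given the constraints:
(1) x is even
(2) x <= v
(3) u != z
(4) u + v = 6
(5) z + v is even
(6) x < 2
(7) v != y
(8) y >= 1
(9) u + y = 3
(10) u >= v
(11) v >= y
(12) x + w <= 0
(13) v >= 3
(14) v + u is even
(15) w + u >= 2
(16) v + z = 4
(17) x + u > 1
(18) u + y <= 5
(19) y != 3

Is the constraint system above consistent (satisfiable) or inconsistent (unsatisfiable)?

From constraints 10 and 13: u ≥ v ≥ 3. From constraint 8: y ≥ 1. Hence u + y ≥ 4. But constraint 9 requires u + y = 3, and 3 < 4. Contradiction.

Unsatisfiable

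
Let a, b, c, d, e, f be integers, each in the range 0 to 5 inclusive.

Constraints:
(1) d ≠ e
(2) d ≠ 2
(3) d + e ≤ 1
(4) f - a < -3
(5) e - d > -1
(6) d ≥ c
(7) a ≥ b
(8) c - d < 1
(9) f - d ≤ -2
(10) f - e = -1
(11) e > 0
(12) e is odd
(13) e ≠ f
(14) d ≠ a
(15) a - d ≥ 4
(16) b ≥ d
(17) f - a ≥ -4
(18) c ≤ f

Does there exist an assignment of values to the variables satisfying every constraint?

Constraints 9, 15, and 17 give d − f ≥ 2, f − a ≥ -4, a − d ≥ 4.
Adding all 3 inequalities: the left sides telescope to 0, and the right sides sum to 2 + (-4) + 4 = 2. So 0 ≥ 2, which is false.

Unsatisfiable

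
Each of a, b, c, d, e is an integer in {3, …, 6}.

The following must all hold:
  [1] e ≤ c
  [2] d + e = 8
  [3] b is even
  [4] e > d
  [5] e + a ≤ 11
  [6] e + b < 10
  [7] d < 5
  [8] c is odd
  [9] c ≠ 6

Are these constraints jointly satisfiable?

The assignment a = 6, b = 4, c = 5, d = 3, e = 5 works:
  constraint 2 holds since d + e = 8.
  constraint 5 holds since e + a = 11.
  constraint 6 holds since e + b = 9.
The rest check out directly.

Satisfiable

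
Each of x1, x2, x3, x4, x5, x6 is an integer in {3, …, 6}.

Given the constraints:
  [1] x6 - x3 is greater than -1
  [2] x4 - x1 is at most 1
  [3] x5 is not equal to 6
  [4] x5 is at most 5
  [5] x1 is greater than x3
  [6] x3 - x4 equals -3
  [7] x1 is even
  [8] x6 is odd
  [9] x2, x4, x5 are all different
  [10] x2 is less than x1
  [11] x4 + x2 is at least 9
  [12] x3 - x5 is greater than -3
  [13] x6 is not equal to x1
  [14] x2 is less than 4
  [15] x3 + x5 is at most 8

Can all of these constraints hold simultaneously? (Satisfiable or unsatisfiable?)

Satisfiable

Take x1 = 6, x2 = 3, x3 = 3, x4 = 6, x5 = 4, x6 = 3. Then constraint 1: x6 - x3 = 0; constraint 2: x4 - x1 = 0, and every other listed constraint is also met.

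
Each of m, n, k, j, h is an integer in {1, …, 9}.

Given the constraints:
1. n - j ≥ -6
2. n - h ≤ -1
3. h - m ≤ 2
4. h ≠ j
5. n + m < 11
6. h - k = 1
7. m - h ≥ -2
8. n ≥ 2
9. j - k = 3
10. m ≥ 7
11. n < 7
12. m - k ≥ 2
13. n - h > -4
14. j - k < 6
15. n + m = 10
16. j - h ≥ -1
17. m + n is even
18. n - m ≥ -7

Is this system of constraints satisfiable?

Satisfiable

One satisfying assignment is m = 7, n = 3, k = 5, j = 8, h = 6.
For the less obvious constraints — constraint 1: n - j = -5; constraint 2: n - h = -3; constraint 3: h - m = -1 — and the others hold by inspection.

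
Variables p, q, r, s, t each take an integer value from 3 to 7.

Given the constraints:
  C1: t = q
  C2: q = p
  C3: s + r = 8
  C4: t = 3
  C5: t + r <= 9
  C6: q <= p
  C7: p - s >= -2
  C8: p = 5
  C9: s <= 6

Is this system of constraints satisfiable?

Constraint 4 fixes t = 3 and constraint 8 fixes p = 5. Constraints 1 and 2 give t = q = p, so t = p. But 3 ≠ 5 — contradiction.

Unsatisfiable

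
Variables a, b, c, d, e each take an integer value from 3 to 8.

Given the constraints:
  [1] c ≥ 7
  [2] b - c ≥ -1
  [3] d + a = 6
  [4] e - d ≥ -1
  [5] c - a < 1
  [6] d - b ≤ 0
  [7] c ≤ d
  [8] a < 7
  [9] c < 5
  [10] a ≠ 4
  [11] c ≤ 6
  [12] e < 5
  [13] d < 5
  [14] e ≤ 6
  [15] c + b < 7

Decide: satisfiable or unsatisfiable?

Unsatisfiable

From constraints 1 and 7: d ≥ c and c ≥ 7, so d ≥ 7. From constraint 13: d ≤ 4. But 4 < 7, so no value of d works.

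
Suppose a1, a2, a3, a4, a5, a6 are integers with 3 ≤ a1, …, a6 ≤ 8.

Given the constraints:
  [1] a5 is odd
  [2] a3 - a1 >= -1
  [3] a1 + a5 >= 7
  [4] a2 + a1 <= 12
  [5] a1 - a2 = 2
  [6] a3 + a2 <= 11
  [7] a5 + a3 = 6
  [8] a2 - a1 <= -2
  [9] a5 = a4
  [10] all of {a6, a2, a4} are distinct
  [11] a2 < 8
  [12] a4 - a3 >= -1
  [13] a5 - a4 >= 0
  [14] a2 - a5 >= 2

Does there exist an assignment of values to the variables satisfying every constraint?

Constraints 2, 8, 12, 13, and 14 give a3 − a1 ≥ -1, a1 − a2 ≥ 2, a2 − a5 ≥ 2, a5 − a4 ≥ 0, a4 − a3 ≥ -1.
Adding all 5 inequalities: the left sides telescope to 0, and the right sides sum to (-1) + 2 + 2 + 0 + (-1) = 2. So 0 ≥ 2, which is false.

Unsatisfiable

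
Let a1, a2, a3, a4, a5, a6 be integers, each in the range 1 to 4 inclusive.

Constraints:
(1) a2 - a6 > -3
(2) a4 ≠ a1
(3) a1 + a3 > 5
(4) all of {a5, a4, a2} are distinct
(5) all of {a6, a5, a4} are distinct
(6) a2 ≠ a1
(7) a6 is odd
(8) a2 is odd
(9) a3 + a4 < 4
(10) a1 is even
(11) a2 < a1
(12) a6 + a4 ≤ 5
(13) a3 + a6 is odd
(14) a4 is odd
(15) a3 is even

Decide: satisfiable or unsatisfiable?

Satisfiable

Try a1 = 4, a2 = 3, a3 = 2, a4 = 1, a5 = 2, a6 = 3.
Check constraint 1: a2 - a6 = 0; constraint 3: a1 + a3 = 6. The remaining constraints are straightforward to verify.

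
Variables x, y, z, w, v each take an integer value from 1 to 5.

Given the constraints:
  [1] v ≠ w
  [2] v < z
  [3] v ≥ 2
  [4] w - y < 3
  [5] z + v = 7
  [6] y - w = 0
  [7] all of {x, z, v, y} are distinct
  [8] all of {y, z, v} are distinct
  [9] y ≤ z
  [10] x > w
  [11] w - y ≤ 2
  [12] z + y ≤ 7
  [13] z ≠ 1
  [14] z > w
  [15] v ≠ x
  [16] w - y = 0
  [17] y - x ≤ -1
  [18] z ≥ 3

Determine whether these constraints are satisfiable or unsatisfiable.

Satisfiable

Setting (x, y, z, w, v) = (5, 1, 4, 1, 3) satisfies everything: constraint 4: w - y = 0; constraint 5: z + v = 7, and the others follow.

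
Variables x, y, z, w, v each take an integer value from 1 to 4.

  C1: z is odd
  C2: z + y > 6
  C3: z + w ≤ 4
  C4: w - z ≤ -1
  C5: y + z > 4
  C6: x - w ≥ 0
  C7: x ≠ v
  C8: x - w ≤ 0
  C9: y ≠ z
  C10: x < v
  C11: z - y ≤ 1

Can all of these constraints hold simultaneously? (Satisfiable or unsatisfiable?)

Satisfiable

Setting (x, y, z, w, v) = (1, 4, 3, 1, 4) satisfies everything: constraint 2: z + y = 7; constraint 3: z + w = 4, and the others follow.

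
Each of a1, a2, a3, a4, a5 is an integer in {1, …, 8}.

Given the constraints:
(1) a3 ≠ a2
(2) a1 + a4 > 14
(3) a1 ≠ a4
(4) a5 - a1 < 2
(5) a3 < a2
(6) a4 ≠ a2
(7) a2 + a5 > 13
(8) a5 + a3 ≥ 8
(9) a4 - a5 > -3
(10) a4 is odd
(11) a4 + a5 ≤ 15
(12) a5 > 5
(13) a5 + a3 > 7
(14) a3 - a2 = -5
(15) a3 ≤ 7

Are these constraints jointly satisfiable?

Satisfiable

Try a1 = 8, a2 = 6, a3 = 1, a4 = 7, a5 = 8.
Check constraint 2: a1 + a4 = 15; constraint 4: a5 - a1 = 0. The remaining constraints are straightforward to verify.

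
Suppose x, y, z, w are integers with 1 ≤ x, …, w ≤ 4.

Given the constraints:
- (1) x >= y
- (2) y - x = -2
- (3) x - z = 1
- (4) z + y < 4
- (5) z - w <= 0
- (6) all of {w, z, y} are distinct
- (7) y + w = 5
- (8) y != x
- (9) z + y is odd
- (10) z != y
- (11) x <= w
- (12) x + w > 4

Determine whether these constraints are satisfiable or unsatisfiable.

Satisfiable

The assignment x = 3, y = 1, z = 2, w = 4 works:
  constraint 2 holds since y - x = -2.
  constraint 3 holds since x - z = 1.
The rest check out directly.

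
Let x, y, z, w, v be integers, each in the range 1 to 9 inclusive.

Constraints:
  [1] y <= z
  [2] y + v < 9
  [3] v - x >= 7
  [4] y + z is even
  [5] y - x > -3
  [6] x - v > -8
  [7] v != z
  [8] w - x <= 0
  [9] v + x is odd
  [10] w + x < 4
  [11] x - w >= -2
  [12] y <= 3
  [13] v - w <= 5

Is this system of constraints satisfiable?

Unsatisfiable

Constraints 3, 8, and 13 give w − v ≥ -5, v − x ≥ 7, x − w ≥ 0.
Adding all 3 inequalities: the left sides telescope to 0, and the right sides sum to (-5) + 7 + 0 = 2. So 0 ≥ 2, which is false.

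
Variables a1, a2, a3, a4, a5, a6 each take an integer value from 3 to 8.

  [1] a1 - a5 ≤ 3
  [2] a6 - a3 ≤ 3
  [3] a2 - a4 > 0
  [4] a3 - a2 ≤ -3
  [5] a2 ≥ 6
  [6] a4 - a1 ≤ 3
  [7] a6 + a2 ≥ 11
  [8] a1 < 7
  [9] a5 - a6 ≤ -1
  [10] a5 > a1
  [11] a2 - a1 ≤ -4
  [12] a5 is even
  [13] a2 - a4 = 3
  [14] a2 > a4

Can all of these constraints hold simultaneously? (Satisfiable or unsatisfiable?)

Unsatisfiable

Constraints 1, 2, 4, 9, and 11 give a3 − a6 ≥ -3, a6 − a5 ≥ 1, a5 − a1 ≥ -3, a1 − a2 ≥ 4, a2 − a3 ≥ 3.
Adding all 5 inequalities: the left sides telescope to 0, and the right sides sum to (-3) + 1 + (-3) + 4 + 3 = 2. So 0 ≥ 2, which is false.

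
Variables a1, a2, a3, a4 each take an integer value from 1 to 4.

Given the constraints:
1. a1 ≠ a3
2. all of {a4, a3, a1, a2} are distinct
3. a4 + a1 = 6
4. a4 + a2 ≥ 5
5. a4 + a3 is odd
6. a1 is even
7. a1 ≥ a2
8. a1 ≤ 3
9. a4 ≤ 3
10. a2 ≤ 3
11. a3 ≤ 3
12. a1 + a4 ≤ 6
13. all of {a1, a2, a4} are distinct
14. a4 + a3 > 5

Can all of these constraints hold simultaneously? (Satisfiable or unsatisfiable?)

Unsatisfiable

Constraints 8, 9, 10, and 11 confine each of a4, a3, a1, a2 to the 3 values {1, …, 3} (the domain already gives each ≥ 1).
Constraint 2 requires all 4 of them to be distinct, but only 3 values are available — impossible by the pigeonhole principle.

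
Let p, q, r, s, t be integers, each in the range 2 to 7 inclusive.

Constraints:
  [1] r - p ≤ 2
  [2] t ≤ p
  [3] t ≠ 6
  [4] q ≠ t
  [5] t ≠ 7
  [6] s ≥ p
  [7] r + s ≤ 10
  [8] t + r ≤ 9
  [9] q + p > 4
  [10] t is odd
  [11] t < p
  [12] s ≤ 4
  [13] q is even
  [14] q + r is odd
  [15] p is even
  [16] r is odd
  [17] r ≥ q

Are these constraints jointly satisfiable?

Satisfiable

Take p = 4, q = 2, r = 5, s = 4, t = 3. Then constraint 1: r - p = 1; constraint 7: r + s = 9, and every other listed constraint is also met.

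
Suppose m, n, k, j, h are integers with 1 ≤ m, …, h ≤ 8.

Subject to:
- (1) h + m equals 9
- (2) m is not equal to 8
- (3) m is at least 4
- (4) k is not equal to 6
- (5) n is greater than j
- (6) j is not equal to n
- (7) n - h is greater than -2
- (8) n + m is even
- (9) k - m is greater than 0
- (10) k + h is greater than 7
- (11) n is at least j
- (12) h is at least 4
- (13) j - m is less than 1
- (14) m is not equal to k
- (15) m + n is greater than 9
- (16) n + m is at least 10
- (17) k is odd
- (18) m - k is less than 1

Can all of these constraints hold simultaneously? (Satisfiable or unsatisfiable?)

Satisfiable

Take m = 4, n = 6, k = 5, j = 3, h = 5. Then constraint 1: h + m = 9; constraint 7: n - h = 1; constraint 9: k - m = 1, and every other listed constraint is also met.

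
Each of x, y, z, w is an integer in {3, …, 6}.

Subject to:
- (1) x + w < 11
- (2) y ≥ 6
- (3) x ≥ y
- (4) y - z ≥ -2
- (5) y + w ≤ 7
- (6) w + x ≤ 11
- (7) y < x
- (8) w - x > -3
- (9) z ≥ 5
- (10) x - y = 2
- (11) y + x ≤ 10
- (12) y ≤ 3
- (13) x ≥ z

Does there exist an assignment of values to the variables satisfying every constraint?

Unsatisfiable

From constraint 2: y ≥ 6. From constraints 9 and 13: x ≥ z ≥ 5. Hence y + x ≥ 11. But constraint 11 requires y + x ≤ 10, and 10 < 11. Contradiction.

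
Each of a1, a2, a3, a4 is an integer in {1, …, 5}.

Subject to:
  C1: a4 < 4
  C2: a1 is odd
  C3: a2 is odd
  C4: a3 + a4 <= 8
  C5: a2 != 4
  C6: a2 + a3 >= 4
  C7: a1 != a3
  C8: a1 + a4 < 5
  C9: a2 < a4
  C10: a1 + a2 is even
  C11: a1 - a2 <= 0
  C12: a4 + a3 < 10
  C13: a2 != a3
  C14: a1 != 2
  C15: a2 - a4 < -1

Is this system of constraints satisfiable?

Try a1 = 1, a2 = 1, a3 = 5, a4 = 3.
Check constraint 4: a3 + a4 = 8; constraint 6: a2 + a3 = 6. The remaining constraints are straightforward to verify.

Satisfiable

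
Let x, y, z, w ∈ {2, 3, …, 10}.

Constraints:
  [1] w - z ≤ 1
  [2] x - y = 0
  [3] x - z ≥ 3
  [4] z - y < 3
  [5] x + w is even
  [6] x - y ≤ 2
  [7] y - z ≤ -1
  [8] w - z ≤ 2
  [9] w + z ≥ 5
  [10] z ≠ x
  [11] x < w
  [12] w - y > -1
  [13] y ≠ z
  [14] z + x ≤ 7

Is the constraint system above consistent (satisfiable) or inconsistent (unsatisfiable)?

Unsatisfiable

Constraints 3, 6, and 7 give x − z ≥ 3, z − y ≥ 1, y − x ≥ -2.
Adding all 3 inequalities: the left sides telescope to 0, and the right sides sum to 3 + 1 + (-2) = 2. So 0 ≥ 2, which is false.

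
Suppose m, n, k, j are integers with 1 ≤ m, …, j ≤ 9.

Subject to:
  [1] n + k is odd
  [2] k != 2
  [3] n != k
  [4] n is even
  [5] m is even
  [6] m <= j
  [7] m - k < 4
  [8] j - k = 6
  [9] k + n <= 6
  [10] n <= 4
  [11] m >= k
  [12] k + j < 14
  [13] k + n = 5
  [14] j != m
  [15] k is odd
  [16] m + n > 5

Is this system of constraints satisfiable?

Setting (m, n, k, j) = (6, 2, 3, 9) satisfies everything: constraint 7: m - k = 3; constraint 8: j - k = 6; constraint 9: k + n = 5, and the others follow.

Satisfiable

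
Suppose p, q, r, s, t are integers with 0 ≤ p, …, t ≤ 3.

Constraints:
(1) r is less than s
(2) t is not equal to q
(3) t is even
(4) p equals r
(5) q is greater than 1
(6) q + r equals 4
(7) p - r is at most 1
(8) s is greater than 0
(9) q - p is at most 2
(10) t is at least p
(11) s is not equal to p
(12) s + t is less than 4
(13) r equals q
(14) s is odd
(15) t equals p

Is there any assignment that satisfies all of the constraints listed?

Unsatisfiable

From constraints 4, 13, and 15, t = p = r = q, so t = q. But constraint 2 says t ≠ q. Contradiction.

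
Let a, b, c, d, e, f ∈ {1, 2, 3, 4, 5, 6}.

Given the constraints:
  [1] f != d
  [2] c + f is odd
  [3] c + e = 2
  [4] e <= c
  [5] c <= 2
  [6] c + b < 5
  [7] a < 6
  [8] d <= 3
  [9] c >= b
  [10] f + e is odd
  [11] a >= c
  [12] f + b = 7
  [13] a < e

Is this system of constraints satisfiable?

Unsatisfiable

Constraints 4, 11, and 13 give e ≤ c, c ≤ a, a < e. Chaining: e ≤ c ≤ a < e, which forces e < e — impossible.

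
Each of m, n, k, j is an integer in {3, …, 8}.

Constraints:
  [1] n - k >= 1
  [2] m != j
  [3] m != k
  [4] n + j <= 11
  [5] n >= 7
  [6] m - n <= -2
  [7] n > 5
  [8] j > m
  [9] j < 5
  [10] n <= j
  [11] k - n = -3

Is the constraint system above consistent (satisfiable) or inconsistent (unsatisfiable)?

From constraints 5 and 10: j ≥ n and n ≥ 7, so j ≥ 7. From constraint 9: j ≤ 4. But 4 < 7, so no value of j works.

Unsatisfiable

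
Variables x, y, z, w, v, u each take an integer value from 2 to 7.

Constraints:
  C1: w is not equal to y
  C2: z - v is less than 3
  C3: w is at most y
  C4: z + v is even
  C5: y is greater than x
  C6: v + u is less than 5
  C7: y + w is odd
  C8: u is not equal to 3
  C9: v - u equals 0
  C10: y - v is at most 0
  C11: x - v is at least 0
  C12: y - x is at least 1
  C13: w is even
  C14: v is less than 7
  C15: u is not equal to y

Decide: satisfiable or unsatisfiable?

Unsatisfiable

Constraints 10, 11, and 12 give v − y ≥ 0, y − x ≥ 1, x − v ≥ 0.
Adding all 3 inequalities: the left sides telescope to 0, and the right sides sum to 0 + 1 + 0 = 1. So 0 ≥ 1, which is false.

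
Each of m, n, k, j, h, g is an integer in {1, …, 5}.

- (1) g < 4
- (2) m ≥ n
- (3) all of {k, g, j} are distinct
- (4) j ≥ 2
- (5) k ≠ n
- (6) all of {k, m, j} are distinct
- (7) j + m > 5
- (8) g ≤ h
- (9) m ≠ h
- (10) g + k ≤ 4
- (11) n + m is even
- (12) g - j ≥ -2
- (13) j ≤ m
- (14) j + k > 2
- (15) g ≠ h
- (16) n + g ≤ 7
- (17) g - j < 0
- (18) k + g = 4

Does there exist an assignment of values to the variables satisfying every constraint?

Setting (m, n, k, j, h, g) = (5, 5, 3, 2, 3, 1) satisfies everything: constraint 7: j + m = 7; constraint 10: g + k = 4; constraint 12: g - j = -1, and the others follow.

Satisfiable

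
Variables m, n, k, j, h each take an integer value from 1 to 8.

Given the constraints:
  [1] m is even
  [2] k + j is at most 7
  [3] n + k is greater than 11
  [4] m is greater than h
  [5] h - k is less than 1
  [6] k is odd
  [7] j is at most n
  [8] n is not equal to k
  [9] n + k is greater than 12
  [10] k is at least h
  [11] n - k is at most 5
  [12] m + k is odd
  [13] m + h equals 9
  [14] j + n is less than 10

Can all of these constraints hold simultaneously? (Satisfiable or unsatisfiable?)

One satisfying assignment is m = 6, n = 8, k = 5, j = 1, h = 3.
For the less obvious constraints — constraint 2: k + j = 6; constraint 3: n + k = 13; constraint 5: h - k = -2 — and the others hold by inspection.

Satisfiable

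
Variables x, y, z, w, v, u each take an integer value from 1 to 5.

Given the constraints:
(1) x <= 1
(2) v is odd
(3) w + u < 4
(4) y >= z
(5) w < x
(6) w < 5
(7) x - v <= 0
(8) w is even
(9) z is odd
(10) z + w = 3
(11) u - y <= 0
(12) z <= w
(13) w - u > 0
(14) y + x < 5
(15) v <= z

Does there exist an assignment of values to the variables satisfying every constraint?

Constraints 5, 7, 12, and 15 give x ≤ v, v ≤ z, z ≤ w, w < x. Chaining: x ≤ v ≤ z ≤ w < x, which forces x < x — impossible.

Unsatisfiable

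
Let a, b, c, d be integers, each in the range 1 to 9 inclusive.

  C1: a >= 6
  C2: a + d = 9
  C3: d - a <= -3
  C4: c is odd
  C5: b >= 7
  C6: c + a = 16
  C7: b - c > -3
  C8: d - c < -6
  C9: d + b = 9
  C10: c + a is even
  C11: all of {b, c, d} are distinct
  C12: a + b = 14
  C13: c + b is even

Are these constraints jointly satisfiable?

Take a = 7, b = 7, c = 9, d = 2. Then constraint 2: a + d = 9; constraint 3: d - a = -5; constraint 6: c + a = 16, and every other listed constraint is also met.

Satisfiable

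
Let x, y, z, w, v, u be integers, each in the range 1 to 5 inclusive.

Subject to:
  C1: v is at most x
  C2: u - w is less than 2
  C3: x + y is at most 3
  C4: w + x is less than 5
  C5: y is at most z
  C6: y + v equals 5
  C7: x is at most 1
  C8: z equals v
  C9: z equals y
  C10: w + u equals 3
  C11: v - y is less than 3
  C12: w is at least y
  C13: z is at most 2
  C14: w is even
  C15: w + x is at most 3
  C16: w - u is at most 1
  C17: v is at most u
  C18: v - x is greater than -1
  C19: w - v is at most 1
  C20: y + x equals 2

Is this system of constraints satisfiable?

Unsatisfiable

From constraints 5 and 13: y ≤ z ≤ 2. From constraints 1 and 7: v ≤ x ≤ 1. Hence y + v ≤ 3. But constraint 6 requires y + v = 5, and 5 > 3. Contradiction.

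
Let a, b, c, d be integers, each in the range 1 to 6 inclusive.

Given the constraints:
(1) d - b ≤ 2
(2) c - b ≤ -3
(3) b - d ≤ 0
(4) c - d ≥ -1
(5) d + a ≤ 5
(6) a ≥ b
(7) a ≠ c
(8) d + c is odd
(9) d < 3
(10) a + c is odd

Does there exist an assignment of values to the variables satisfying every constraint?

Unsatisfiable

Constraints 2, 3, and 4 give c − d ≥ -1, d − b ≥ 0, b − c ≥ 3.
Adding all 3 inequalities: the left sides telescope to 0, and the right sides sum to (-1) + 0 + 3 = 2. So 0 ≥ 2, which is false.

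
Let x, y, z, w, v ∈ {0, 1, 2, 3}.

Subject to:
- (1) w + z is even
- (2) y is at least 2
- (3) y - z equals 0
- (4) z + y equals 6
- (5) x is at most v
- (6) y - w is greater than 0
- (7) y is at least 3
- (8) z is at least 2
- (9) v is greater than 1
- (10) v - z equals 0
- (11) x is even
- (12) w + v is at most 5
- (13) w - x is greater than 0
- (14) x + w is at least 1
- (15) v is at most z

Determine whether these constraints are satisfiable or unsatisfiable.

Setting (x, y, z, w, v) = (0, 3, 3, 1, 3) satisfies everything: constraint 3: y - z = 0; constraint 4: z + y = 6; constraint 6: y - w = 2, and the others follow.

Satisfiable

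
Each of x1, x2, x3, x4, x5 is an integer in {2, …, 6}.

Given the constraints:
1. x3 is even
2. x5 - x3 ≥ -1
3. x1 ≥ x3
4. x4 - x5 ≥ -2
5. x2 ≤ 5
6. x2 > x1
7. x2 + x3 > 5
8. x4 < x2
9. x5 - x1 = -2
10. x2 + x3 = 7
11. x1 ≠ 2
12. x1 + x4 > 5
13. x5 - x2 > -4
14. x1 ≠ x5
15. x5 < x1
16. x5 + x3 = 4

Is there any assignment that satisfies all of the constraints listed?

Take x1 = 4, x2 = 5, x3 = 2, x4 = 2, x5 = 2. Then constraint 2: x5 - x3 = 0; constraint 4: x4 - x5 = 0; constraint 7: x2 + x3 = 7, and every other listed constraint is also met.

Satisfiable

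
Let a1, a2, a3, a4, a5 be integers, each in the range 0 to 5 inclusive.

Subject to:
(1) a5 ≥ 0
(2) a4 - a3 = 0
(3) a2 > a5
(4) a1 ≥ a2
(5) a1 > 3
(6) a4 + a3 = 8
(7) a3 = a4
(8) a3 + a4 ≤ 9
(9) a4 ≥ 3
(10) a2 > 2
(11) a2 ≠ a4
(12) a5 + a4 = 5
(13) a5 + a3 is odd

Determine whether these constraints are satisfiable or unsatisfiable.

Satisfiable

Setting (a1, a2, a3, a4, a5) = (5, 5, 4, 4, 1) satisfies everything: constraint 2: a4 - a3 = 0; constraint 6: a4 + a3 = 8, and the others follow.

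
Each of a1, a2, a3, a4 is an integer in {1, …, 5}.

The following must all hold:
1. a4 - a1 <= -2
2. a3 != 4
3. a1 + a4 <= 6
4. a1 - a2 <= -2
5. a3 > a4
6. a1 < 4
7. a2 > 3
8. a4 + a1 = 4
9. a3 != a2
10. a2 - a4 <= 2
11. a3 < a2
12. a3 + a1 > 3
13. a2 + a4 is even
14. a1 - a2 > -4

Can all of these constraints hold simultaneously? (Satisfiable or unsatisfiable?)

Unsatisfiable

Constraints 1, 4, and 10 give a1 − a4 ≥ 2, a4 − a2 ≥ -2, a2 − a1 ≥ 2.
Adding all 3 inequalities: the left sides telescope to 0, and the right sides sum to 2 + (-2) + 2 = 2. So 0 ≥ 2, which is false.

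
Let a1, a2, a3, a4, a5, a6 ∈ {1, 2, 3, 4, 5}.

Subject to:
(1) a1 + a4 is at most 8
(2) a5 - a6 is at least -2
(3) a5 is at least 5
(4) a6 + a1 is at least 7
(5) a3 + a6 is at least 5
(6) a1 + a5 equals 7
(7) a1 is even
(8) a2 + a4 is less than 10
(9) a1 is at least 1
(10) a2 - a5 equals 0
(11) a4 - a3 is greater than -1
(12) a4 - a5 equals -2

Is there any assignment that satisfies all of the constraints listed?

Satisfiable

One satisfying assignment is a1 = 2, a2 = 5, a3 = 1, a4 = 3, a5 = 5, a6 = 5.
For the less obvious constraints — constraint 1: a1 + a4 = 5; constraint 2: a5 - a6 = 0; constraint 4: a6 + a1 = 7 — and the others hold by inspection.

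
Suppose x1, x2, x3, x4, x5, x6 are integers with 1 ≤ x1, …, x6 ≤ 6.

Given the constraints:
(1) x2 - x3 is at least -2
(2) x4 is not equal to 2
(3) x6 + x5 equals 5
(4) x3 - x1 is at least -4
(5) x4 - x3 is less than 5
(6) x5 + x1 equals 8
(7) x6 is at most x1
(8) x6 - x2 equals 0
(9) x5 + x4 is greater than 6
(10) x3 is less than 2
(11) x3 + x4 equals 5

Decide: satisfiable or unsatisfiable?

Satisfiable

Try x1 = 4, x2 = 1, x3 = 1, x4 = 4, x5 = 4, x6 = 1.
Check constraint 1: x2 - x3 = 0; constraint 3: x6 + x5 = 5. The remaining constraints are straightforward to verify.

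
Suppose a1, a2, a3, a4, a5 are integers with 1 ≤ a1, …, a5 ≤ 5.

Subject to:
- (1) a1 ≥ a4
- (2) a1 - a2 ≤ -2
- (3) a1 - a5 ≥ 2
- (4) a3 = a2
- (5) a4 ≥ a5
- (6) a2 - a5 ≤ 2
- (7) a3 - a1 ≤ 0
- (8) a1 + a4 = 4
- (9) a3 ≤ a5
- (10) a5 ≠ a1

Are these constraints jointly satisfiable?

Constraints 2, 3, and 6 give a2 − a1 ≥ 2, a1 − a5 ≥ 2, a5 − a2 ≥ -2.
Adding all 3 inequalities: the left sides telescope to 0, and the right sides sum to 2 + 2 + (-2) = 2. So 0 ≥ 2, which is false.

Unsatisfiable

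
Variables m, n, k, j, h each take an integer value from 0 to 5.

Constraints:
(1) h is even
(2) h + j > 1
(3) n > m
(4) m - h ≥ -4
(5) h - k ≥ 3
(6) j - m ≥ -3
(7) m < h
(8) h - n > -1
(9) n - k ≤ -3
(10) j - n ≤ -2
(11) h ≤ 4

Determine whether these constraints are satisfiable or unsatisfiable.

Constraints 4, 5, 6, 9, and 10 give n − j ≥ 2, j − m ≥ -3, m − h ≥ -4, h − k ≥ 3, k − n ≥ 3.
Adding all 5 inequalities: the left sides telescope to 0, and the right sides sum to 2 + (-3) + (-4) + 3 + 3 = 1. So 0 ≥ 1, which is false.

Unsatisfiable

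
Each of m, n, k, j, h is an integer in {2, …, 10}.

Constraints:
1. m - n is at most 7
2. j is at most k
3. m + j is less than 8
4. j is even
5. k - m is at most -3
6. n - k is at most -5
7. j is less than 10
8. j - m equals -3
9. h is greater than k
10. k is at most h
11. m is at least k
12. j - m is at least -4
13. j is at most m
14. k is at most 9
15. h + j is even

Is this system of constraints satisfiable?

Unsatisfiable

Constraints 1, 5, and 6 give n − m ≥ -7, m − k ≥ 3, k − n ≥ 5.
Adding all 3 inequalities: the left sides telescope to 0, and the right sides sum to (-7) + 3 + 5 = 1. So 0 ≥ 1, which is false.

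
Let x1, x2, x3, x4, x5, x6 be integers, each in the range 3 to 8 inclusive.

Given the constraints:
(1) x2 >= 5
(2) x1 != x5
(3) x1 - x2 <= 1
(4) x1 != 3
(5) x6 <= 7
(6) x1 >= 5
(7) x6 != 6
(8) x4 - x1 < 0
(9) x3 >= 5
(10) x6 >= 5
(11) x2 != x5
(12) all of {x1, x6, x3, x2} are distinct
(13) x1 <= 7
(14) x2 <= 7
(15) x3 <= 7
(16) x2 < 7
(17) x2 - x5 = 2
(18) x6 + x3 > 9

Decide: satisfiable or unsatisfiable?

Constraints 1, 5, 6, 9, 10, 13, 14, and 15 confine each of x1, x6, x3, x2 to the 3 values {5, …, 7}.
Constraint 12 requires all 4 of them to be distinct, but only 3 values are available — impossible by the pigeonhole principle.

Unsatisfiable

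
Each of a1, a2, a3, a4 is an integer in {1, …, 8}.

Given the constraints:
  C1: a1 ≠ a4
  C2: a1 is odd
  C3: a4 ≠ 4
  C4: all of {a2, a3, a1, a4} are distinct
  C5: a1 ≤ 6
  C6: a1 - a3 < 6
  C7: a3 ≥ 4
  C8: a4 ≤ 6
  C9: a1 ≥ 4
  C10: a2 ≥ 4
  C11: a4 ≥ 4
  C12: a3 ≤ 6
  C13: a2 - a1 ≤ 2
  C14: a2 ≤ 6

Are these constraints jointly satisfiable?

Unsatisfiable

Constraints 5, 7, 8, 9, 10, 11, 12, and 14 confine each of a2, a3, a1, a4 to the 3 values {4, …, 6}.
Constraint 4 requires all 4 of them to be distinct, but only 3 values are available — impossible by the pigeonhole principle.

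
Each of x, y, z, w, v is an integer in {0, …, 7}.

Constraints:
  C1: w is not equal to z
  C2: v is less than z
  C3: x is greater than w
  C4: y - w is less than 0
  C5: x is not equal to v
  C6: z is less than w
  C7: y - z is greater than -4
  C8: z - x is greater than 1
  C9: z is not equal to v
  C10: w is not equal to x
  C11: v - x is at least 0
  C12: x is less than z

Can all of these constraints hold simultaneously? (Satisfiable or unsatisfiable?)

Unsatisfiable

Constraints 2, 3, 6, and 11 give w < x, x ≤ v, v < z, z < w. Chaining: w < x ≤ v < z < w, which forces w < w — impossible.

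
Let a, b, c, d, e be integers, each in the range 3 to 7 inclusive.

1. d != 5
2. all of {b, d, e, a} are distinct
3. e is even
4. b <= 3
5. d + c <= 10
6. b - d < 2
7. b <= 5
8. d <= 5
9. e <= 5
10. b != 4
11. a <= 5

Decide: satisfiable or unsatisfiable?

Constraints 7, 8, 9, and 11 confine each of b, d, e, a to the 3 values {3, …, 5} (the domain already gives each ≥ 3).
Constraint 2 requires all 4 of them to be distinct, but only 3 values are available — impossible by the pigeonhole principle.

Unsatisfiable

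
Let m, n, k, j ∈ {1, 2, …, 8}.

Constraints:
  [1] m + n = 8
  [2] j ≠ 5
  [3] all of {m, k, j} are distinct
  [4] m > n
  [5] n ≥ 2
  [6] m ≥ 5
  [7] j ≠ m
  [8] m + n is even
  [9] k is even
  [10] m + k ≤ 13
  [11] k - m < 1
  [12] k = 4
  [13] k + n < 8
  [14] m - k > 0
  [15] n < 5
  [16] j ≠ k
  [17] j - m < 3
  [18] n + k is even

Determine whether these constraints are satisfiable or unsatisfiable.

Setting (m, n, k, j) = (6, 2, 4, 8) satisfies everything: constraint 1: m + n = 8; constraint 10: m + k = 10; constraint 11: k - m = -2, and the others follow.

Satisfiable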